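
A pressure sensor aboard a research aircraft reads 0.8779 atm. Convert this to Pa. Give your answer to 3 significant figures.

89000 Pa

1 atm = 101325 Pa, so 0.8779 × 101325 = 89000 Pa.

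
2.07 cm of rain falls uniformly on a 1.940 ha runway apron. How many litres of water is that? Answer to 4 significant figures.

Depth: 2.07 cm × 10 = 20.7 mm.
Area: 1.940 ha = 19400 m².
1 mm over 1 m² is 1 L, so volume = 20.7 × 19400 = 401580 L ≈ 401600 L.

401600 litres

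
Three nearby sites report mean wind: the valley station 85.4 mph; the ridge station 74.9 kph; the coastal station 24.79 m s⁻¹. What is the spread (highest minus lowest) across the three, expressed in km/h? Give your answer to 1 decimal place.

the valley station: 85.4 mph = 137.438 km/h.
the coastal station: 24.79 m/s = 89.244 km/h.
Spread: 137.438 − 74.900 = 62.5 km/h.

62.5 km/h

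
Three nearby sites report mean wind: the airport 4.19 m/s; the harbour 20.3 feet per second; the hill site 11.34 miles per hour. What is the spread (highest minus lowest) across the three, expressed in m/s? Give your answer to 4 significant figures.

1.997 m/s

the harbour: 20.3 ft/s = 6.18744 m/s.
the hill site: 11.34 mph = 5.06943 m/s.
Spread: 6.18744 − 4.19000 = 1.997 m/s.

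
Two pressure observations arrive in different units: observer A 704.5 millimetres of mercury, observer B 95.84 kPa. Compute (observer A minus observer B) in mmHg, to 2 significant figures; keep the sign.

-14 mmHg

observer B: 95.84 kPa = 718.86 mmHg.
Difference: 704.50 − 718.86 = -14 mmHg.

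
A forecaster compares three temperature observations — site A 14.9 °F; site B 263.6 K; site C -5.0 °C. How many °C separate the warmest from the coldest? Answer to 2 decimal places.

4.55 °C

site A: 14.9 °F = -9.500 °C.
site B: 263.6 K = -9.550 °C.
Spread: (-5.000) − (-9.550) = 4.550 °C.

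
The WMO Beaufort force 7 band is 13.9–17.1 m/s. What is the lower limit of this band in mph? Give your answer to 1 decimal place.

13.9–17.1 m/s × 2.237 = 31.1–38.3 mph.

31.1 mph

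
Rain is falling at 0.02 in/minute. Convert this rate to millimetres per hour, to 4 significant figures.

0.02 in/minute × 25.4 mm/in × 60 minute/hour = 30.48 mm/hour.

30.48 mm/hour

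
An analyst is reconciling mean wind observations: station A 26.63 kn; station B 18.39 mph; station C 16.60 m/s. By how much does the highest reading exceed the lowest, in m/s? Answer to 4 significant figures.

8.379 m/s

station A: 26.63 kt = 13.69966 m/s.
station B: 18.39 mph = 8.22107 m/s.
Spread: 16.60000 − 8.22107 = 8.379 m/s.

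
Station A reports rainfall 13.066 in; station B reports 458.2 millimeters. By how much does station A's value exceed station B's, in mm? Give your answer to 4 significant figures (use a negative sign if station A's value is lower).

-126.3 mm

station A: 13.066 in = 331.876 mm.
Difference: 331.876 − 458.200 = -126.3 mm.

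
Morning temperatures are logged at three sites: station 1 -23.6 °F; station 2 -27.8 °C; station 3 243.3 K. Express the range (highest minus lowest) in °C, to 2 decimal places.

station 1: -23.6 °F = -30.889 °C.
station 3: 243.3 K = -29.850 °C.
Spread: (-27.800) − (-30.889) = 3.089 °C.

3.09 °C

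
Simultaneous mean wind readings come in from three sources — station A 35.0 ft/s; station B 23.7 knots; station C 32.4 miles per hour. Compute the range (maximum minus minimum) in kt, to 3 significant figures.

7.42 kt

station A: 35.0 ft/s = 20.7369 kt.
station C: 32.4 mph = 28.1548 kt.
Spread: 28.1548 − 20.7369 = 7.42 kt.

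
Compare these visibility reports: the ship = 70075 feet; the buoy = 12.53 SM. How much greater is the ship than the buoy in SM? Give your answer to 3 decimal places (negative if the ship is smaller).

the ship: 70075 ft = 13.27178 SM.
Difference: 13.27178 − 12.53000 = 0.742 SM.

0.742 SM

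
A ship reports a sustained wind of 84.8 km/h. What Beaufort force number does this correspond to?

84.8 km/h = 23.6 m/s, which is Beaufort 9 (strong gale, 20.8–24.4 m/s).

Beaufort force 9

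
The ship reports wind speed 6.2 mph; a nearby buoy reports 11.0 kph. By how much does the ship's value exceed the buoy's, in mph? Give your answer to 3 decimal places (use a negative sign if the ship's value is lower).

the buoy: 11.0 km/h = 6.83508 mph.
Difference: 6.20000 − 6.83508 = -0.635 mph.

-0.635 mph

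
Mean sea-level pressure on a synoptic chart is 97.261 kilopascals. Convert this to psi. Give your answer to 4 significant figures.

1 kPa = 0.145038 psi, so 97.261 × 0.145038 = 14.11 psi.

14.11 psi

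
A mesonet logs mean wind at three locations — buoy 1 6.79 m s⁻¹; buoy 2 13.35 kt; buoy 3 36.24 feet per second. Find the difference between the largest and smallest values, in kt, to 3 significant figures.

8.27 kt

buoy 1: 6.79 m/s = 13.1987 kt.
buoy 3: 36.24 ft/s = 21.4716 kt.
Spread: 21.4716 − 13.1987 = 8.27 kt.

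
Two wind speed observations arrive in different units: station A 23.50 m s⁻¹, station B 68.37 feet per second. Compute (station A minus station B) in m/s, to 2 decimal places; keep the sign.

station B: 68.37 ft/s = 20.8392 m/s.
Difference: 23.5000 − 20.8392 = 2.66 m/s.

2.66 m/s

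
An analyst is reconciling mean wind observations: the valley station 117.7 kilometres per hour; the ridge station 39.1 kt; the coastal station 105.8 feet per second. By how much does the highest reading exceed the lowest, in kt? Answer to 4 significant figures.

the valley station: 117.7 km/h = 63.5529 kt.
the coastal station: 105.8 ft/s = 62.6848 kt.
Spread: 63.5529 − 39.1000 = 24.45 kt.

24.45 kt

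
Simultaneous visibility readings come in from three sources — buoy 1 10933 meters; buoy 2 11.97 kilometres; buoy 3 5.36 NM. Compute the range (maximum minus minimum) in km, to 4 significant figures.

2.043 km

buoy 1: 10933 m = 10.93300 km.
buoy 3: 5.36 nmi = 9.92672 km.
Spread: 11.97000 − 9.92672 = 2.043 km.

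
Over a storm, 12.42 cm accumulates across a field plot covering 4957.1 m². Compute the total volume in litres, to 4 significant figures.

Depth: 12.42 cm × 10 = 124.2 mm.
1 mm over 1 m² is 1 L, so volume = 124.2 × 4957.1 = 615671.82 L ≈ 615700 L.

615700 litres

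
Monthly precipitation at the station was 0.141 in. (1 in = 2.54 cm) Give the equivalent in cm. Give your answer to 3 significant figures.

1 in = 2.54 cm, so 0.141 × 2.54 = 0.358 cm.

0.358 cm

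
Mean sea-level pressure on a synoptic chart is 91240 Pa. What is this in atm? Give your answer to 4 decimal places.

1 Pa = 9.86923e-06 atm, so 91240 × 9.86923e-06 = 0.9005 atm.

0.9005 atm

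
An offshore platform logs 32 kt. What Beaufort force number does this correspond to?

32 kt lies in the Beaufort 7 band (near gale, 28–33 kt).

Beaufort force 7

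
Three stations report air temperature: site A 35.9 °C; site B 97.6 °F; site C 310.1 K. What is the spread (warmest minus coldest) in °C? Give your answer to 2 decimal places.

1.05 °C

site B: 97.6 °F = 36.444 °C.
site C: 310.1 K = 36.950 °C.
Spread: 36.950 − 35.900 = 1.050 °C.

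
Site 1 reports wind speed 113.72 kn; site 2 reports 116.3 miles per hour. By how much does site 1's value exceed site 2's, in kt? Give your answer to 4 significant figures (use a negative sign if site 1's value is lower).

site 2: 116.3 mph = 101.0619 kt.
Difference: 113.7200 − 101.0619 = 12.66 kt.

12.66 kt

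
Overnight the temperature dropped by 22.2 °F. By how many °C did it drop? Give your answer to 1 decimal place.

For a temperature change the 32° offset cancels: Δ°C = 22.2 × 0.5556 = 12.3 °C.

12.3 °C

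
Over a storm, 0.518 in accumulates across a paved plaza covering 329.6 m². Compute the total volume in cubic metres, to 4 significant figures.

4.337 cubic metres

Depth: 0.518 in × 25.4 = 13.1572 mm.
1 mm over 1 m² is 1 L, so volume = 13.1572 × 329.6 = 4336.6131 L = 4.337 m³.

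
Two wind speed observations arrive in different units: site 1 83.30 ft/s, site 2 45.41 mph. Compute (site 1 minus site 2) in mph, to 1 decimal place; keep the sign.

site 1: 83.30 ft/s = 56.795 mph.
Difference: 56.795 − 45.410 = 11.4 mph.

11.4 mph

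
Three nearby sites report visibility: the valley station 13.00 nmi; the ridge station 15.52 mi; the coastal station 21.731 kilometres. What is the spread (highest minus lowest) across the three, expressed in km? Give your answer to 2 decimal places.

the valley station: 13.00 nmi = 24.0760 km.
the ridge station: 15.52 SM = 24.9770 km.
Spread: 24.9770 − 21.7310 = 3.25 km.

3.25 km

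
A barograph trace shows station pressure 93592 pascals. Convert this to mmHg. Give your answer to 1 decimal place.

1 Pa = 0.00750062 mmHg, so 93592 × 0.00750062 = 702.0 mmHg.

702.0 mmHg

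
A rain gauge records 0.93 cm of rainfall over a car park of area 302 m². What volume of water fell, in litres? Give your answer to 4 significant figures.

Depth: 0.93 cm × 10 = 9.3 mm.
1 mm over 1 m² is 1 L, so volume = 9.3 × 302 = 2808.6 L ≈ 2809 L.

2809 litres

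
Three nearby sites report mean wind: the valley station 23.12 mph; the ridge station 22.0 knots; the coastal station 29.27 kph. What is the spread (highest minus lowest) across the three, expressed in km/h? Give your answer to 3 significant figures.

11.5 km/h

the valley station: 23.12 mph = 37.208 km/h.
the ridge station: 22.0 kt = 40.744 km/h.
Spread: 40.744 − 29.270 = 11.5 km/h.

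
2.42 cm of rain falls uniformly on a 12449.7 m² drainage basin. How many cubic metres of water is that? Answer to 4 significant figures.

Depth: 2.42 cm × 10 = 24.2 mm.
1 mm over 1 m² is 1 L, so volume = 24.2 × 12449.7 = 301282.74 L = 301.3 m³.

301.3 cubic metres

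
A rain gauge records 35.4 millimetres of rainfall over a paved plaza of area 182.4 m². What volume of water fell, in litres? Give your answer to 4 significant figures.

6457 litres

1 mm over 1 m² is 1 L, so volume = 35.4 × 182.4 = 6456.96 L ≈ 6457 L.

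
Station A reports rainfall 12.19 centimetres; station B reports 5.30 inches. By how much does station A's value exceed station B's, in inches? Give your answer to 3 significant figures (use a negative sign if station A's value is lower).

-0.501 in

station A: 12.19 cm = 4.79921 in.
Difference: 4.79921 − 5.30000 = -0.501 in.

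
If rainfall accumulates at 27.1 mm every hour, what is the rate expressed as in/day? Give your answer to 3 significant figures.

27.1 mm/hour × 0.0393701 in/mm × 24 hour/day = 25.6 in/day.

25.6 in/day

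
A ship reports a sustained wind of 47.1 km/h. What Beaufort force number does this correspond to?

47.1 km/h = 13.1 m/s, which is Beaufort 6 (strong breeze, 10.8–13.8 m/s).

Beaufort force 6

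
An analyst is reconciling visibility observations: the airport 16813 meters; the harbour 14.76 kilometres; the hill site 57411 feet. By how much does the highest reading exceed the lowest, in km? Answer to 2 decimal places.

the airport: 16813 m = 16.8130 km.
the hill site: 57411 ft = 17.4989 km.
Spread: 17.4989 − 14.7600 = 2.74 km.

2.74 km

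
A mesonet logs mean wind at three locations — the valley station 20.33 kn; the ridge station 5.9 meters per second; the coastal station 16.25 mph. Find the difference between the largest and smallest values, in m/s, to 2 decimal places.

the valley station: 20.33 kt = 10.4587 m/s.
the coastal station: 16.25 mph = 7.2644 m/s.
Spread: 10.4587 − 5.9000 = 4.56 m/s.

4.56 m/s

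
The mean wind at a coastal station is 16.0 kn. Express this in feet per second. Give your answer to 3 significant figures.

27.0 ft/s

1 kt = 1.68781 ft/s, so 16.0 × 1.68781 = 27.0 ft/s.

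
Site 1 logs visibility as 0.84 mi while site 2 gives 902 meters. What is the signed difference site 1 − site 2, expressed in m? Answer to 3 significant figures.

site 1: 0.84 SM = 1351.85 m.
Difference: 1351.85 − 902.00 = 450 m.

450 m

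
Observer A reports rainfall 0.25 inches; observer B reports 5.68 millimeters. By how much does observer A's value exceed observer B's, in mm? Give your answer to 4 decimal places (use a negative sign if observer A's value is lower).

0.6700 mm

observer A: 0.25 in = 6.350000 mm.
Difference: 6.350000 − 5.680000 = 0.6700 mm.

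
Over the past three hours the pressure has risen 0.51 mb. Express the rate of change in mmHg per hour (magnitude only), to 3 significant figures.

0.128 mmHg per hour

0.51 mb / 3 h × 0.750062 mmHg/mb = 0.128 mmHg/h.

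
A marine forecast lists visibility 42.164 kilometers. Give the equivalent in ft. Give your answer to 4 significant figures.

138300 ft

1 km = 3280.84 ft, so 42.164 × 3280.84 = 138300 ft.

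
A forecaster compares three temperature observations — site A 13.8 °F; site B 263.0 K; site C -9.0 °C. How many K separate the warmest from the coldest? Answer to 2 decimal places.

site A: 13.8 °F = -10.111 °C.
site B: 263.0 K = -10.150 °C.
Spread: (-9.000) − (-10.150) = 1.150 °C.

1.15 K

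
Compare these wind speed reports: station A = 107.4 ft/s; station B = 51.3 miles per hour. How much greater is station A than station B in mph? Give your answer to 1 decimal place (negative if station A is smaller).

21.9 mph

station A: 107.4 ft/s = 73.227 mph.
Difference: 73.227 − 51.300 = 21.9 mph.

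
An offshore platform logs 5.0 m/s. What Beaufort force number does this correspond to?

Beaufort force 3

5.0 m/s lies in the Beaufort 3 band (gentle breeze, 3.4–5.4 m/s).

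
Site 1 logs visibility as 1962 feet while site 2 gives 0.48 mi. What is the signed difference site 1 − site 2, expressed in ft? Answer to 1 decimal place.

site 2: 0.48 SM = 2534.400 ft.
Difference: 1962.000 − 2534.400 = -572.4 ft.

-572.4 ft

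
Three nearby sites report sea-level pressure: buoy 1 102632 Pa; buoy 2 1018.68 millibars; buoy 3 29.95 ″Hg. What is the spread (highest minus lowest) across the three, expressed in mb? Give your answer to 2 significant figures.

buoy 1: 102632 Pa = 1026.32 mb.
buoy 3: 29.95 inHg = 1014.22 mb.
Spread: 1026.32 − 1014.22 = 12 mb.

12 mb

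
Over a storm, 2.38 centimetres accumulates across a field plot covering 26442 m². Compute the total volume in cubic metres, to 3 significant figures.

629 cubic metres

Depth: 2.38 cm × 10 = 23.8 mm.
1 mm over 1 m² is 1 L, so volume = 23.8 × 26442 = 629319.6 L = 629 m³.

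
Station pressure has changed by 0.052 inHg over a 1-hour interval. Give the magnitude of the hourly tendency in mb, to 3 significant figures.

0.052 inHg / 1 h × 33.8639 mb/inHg = 1.76 mb/h.

1.76 mb per hour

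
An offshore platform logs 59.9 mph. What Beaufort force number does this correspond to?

59.9 mph = 26.8 m/s, which is Beaufort 10 (storm, 24.5–28.4 m/s).

Beaufort force 10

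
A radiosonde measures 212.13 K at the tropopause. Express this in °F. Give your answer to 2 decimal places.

First to °C: -61.02 °C.
Then to °F: -77.84 °F.

-77.84 °F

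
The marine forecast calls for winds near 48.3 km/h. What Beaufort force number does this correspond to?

48.3 km/h = 13.4 m/s, which is Beaufort 6 (strong breeze, 10.8–13.8 m/s).

Beaufort force 6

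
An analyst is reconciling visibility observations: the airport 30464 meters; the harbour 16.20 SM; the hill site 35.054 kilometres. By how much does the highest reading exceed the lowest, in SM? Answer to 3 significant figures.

5.58 SM

the airport: 30464 m = 18.9295 SM.
the hill site: 35.054 km = 21.7815 SM.
Spread: 21.7815 − 16.2000 = 5.58 SM.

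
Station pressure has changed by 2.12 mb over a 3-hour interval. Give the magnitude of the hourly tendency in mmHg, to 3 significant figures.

2.12 mb / 3 h × 0.750062 mmHg/mb = 0.530 mmHg/h.

0.530 mmHg per hour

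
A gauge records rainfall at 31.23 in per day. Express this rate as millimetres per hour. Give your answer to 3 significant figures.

33.1 mm/hour

31.23 in/day × 25.4 mm/in × 0.0416667 day/hour = 33.1 mm/hour.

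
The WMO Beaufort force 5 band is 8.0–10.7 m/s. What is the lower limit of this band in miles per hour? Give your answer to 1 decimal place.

17.9 mph

8.0–10.7 m/s × 2.237 = 17.9–23.9 mph.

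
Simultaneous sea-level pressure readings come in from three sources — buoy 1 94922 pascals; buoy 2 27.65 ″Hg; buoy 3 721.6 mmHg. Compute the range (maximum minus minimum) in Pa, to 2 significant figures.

2600 Pa

buoy 2: 27.65 inHg = 93633.66 Pa.
buoy 3: 721.6 mmHg = 96205.43 Pa.
Spread: 96205.43 − 93633.66 = 2600 Pa.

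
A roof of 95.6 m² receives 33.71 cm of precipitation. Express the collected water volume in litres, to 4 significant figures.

32230 litres

Depth: 33.71 cm × 10 = 337.1 mm.
1 mm over 1 m² is 1 L, so volume = 337.1 × 95.6 = 32226.76 L ≈ 32230 L.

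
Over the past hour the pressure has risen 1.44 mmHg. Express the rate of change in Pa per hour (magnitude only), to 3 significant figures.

1.44 mmHg / 1 h × 133.322 Pa/mmHg = 192 Pa/h.

192 Pa per hour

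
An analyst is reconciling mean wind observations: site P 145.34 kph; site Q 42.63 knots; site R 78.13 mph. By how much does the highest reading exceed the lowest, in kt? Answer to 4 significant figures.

site P: 145.34 km/h = 78.4773 kt.
site R: 78.13 mph = 67.8931 kt.
Spread: 78.4773 − 42.6300 = 35.85 kt.

35.85 kt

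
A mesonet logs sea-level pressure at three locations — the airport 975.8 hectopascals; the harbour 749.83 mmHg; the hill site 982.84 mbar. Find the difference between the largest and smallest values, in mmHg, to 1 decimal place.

the airport: 975.8 hPa = 731.910 mmHg.
the hill site: 982.84 mb = 737.191 mmHg.
Spread: 749.830 − 731.910 = 17.9 mmHg.

17.9 mmHg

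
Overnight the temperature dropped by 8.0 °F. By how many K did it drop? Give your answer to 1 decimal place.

4.4 K

A change of 1 °C equals a change of 1.8 °F: ΔK = 8.0 × 0.5556 = 4.4 K.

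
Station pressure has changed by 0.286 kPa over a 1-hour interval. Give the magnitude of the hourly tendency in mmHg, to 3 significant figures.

0.286 kPa / 1 h × 7.50062 mmHg/kPa = 2.15 mmHg/h.

2.15 mmHg per hour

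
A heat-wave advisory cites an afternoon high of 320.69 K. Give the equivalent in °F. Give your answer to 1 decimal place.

117.6 °F

First to °C: 47.54 °C.
Then to °F: 117.6 °F.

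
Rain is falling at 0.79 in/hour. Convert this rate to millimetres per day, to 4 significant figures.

481.6 mm/day

0.79 in/hour × 25.4 mm/in × 24 hour/day = 481.6 mm/day.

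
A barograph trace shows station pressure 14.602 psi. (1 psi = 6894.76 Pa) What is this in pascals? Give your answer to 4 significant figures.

1 psi = 6894.76 Pa, so 14.602 × 6894.76 = 100700 Pa.

100700 Pa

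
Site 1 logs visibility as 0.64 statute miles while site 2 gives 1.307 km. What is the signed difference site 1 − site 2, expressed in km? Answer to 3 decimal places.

site 1: 0.64 SM = 1.02998 km.
Difference: 1.02998 − 1.30700 = -0.277 km.

-0.277 km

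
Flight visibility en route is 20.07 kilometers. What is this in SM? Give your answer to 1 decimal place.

1 km = 0.621371 SM, so 20.07 × 0.621371 = 12.5 SM.

12.5 SM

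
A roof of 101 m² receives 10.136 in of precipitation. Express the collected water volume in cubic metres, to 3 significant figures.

26.0 cubic metres

Depth: 10.136 in × 25.4 = 257.4544 mm.
1 mm over 1 m² is 1 L, so volume = 257.4544 × 101 = 26002.894 L = 26.0 m³.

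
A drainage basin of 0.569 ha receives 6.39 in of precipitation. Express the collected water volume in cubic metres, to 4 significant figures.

Depth: 6.39 in × 25.4 = 162.306 mm.
Area: 0.569 ha = 5690 m².
1 mm over 1 m² is 1 L, so volume = 162.306 × 5690 = 923521.14 L = 923.5 m³.

923.5 cubic metres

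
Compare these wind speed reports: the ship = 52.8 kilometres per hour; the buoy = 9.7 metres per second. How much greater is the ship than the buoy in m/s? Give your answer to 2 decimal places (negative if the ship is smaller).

the ship: 52.8 km/h = 14.6667 m/s.
Difference: 14.6667 − 9.7000 = 4.97 m/s.

4.97 m/s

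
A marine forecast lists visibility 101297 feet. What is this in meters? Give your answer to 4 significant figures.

1 ft = 0.3048 m, so 101297 × 0.3048 = 30880 m.

30880 m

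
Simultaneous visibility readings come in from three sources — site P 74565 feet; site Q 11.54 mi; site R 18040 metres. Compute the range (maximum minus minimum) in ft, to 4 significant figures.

site Q: 11.54 SM = 60931.20 ft.
site R: 18040 m = 59186.35 ft.
Spread: 74565.00 − 59186.35 = 15380 ft.

15380 ft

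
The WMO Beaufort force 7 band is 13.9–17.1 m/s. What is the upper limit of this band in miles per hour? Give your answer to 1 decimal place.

38.3 mph

13.9–17.1 m/s × 2.237 = 31.1–38.3 mph.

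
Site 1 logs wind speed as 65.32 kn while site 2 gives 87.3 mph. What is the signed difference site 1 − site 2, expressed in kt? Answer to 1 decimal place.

-10.5 kt

site 2: 87.3 mph = 75.862 kt.
Difference: 65.320 − 75.862 = -10.5 kt.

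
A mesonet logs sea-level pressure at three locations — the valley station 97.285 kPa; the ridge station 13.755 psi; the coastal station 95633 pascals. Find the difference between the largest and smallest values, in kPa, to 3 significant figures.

2.45 kPa

the ridge station: 13.755 psi = 94.8374 kPa.
the coastal station: 95633 Pa = 95.6330 kPa.
Spread: 97.2850 − 94.8374 = 2.45 kPa.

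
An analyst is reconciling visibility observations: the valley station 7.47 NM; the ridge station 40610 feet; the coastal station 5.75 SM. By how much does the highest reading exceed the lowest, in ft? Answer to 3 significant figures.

15000 ft

the valley station: 7.47 nmi = 45388.58 ft.
the coastal station: 5.75 SM = 30360.00 ft.
Spread: 45388.58 − 30360.00 = 15000 ft.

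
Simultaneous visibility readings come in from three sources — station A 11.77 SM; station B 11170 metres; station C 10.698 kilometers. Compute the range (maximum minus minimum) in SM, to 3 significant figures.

5.12 SM

station B: 11170 m = 6.9407 SM.
station C: 10.698 km = 6.6474 SM.
Spread: 11.7700 − 6.6474 = 5.12 SM.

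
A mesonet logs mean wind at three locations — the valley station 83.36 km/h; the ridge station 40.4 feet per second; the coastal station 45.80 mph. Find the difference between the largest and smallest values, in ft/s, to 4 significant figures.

the valley station: 83.36 km/h = 75.9697 ft/s.
the coastal station: 45.80 mph = 67.1733 ft/s.
Spread: 75.9697 − 40.4000 = 35.57 ft/s.

35.57 ft/s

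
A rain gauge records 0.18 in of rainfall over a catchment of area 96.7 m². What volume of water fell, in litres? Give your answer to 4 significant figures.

Depth: 0.18 in × 25.4 = 4.572 mm.
1 mm over 1 m² is 1 L, so volume = 4.572 × 96.7 = 442.1124 L ≈ 442.1 L.

442.1 litres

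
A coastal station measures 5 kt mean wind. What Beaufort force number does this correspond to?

5 kt lies in the Beaufort 2 band (light breeze, 4–6 kt).

Beaufort force 2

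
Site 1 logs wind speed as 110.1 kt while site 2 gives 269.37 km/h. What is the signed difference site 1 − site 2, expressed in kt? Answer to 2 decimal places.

site 2: 269.37 km/h = 145.4482 kt.
Difference: 110.1000 − 145.4482 = -35.35 kt.

-35.35 kt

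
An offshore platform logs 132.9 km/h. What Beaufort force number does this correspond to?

Beaufort force 12

132.9 km/h = 36.9 m/s, which is Beaufort 12 (hurricane force, ≥32.7 m/s).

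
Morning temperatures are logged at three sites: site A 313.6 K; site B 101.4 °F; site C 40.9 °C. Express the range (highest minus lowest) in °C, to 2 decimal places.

2.34 °C

site A: 313.6 K = 40.450 °C.
site B: 101.4 °F = 38.556 °C.
Spread: 40.900 − 38.556 = 2.344 °C.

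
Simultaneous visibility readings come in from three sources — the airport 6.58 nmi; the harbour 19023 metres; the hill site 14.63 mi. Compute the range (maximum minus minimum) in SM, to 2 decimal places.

7.06 SM

the airport: 6.58 nmi = 7.5721 SM.
the harbour: 19023 m = 11.8203 SM.
Spread: 14.6300 − 7.5721 = 7.06 SM.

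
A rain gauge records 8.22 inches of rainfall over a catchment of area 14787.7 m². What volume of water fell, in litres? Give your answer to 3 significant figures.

3090000 litres

Depth: 8.22 in × 25.4 = 208.788 mm.
1 mm over 1 m² is 1 L, so volume = 208.788 × 14787.7 = 3087494.3 L ≈ 3090000 L.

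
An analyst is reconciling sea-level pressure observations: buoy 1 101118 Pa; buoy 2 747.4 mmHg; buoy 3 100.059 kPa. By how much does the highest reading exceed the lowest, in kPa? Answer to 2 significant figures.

1.5 kPa

buoy 1: 101118 Pa = 101.118 kPa.
buoy 2: 747.4 mmHg = 99.645 kPa.
Spread: 101.118 − 99.645 = 1.5 kPa.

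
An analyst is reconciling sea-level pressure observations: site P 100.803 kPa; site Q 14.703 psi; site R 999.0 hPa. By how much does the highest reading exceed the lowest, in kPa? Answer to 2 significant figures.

1.5 kPa

site Q: 14.703 psi = 101.374 kPa.
site R: 999.0 hPa = 99.900 kPa.
Spread: 101.374 − 99.900 = 1.5 kPa.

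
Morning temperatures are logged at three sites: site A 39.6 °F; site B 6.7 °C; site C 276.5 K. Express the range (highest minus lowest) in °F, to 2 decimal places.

site A: 39.6 °F = 4.222 °C.
site C: 276.5 K = 3.350 °C.
Spread: 6.700 − 3.350 = 3.350 °C = 6.03 °F.

6.03 °F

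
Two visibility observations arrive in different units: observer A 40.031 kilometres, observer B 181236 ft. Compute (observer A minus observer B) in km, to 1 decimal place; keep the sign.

-15.2 km

observer B: 181236 ft = 55.241 km.
Difference: 40.031 − 55.241 = -15.2 km.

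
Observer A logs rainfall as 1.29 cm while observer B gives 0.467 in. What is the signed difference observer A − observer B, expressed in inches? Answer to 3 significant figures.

0.0409 in

observer A: 1.29 cm = 0.507874 in.
Difference: 0.507874 − 0.467000 = 0.0409 in.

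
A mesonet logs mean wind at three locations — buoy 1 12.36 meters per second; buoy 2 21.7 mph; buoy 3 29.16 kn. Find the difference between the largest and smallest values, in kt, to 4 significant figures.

10.30 kt

buoy 1: 12.36 m/s = 24.0259 kt.
buoy 2: 21.7 mph = 18.8568 kt.
Spread: 29.1600 − 18.8568 = 10.30 kt.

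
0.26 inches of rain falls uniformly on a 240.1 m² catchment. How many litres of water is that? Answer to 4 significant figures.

1586 litres

Depth: 0.26 in × 25.4 = 6.604 mm.
1 mm over 1 m² is 1 L, so volume = 6.604 × 240.1 = 1585.6204 L ≈ 1586 L.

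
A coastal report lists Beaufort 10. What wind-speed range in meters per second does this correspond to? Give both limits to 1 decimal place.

24.5 to 28.4 m/s

Beaufort 10 (storm) spans 24.5–28.4 m/s.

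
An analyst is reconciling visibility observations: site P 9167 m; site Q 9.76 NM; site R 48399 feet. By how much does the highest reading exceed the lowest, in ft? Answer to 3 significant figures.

29200 ft

site P: 9167 m = 30075.46 ft.
site Q: 9.76 nmi = 59302.89 ft.
Spread: 59302.89 − 30075.46 = 29200 ft.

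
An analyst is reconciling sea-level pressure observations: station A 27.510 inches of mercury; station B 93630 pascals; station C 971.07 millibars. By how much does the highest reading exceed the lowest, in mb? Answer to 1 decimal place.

39.5 mb

station A: 27.510 inHg = 931.596 mb.
station B: 93630 Pa = 936.300 mb.
Spread: 971.070 − 931.596 = 39.5 mb.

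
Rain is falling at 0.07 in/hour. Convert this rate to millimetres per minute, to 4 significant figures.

0.07 in/hour × 25.4 mm/in × 0.0166667 hour/minute = 0.02963 mm/minute.

0.02963 mm/minute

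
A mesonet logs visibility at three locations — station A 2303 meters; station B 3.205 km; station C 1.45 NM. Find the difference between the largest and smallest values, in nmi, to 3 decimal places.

station A: 2303 m = 1.24352 nmi.
station B: 3.205 km = 1.73056 nmi.
Spread: 1.73056 − 1.24352 = 0.487 nmi.

0.487 nmi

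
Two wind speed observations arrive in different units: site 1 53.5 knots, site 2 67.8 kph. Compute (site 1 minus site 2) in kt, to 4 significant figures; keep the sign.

16.89 kt

site 2: 67.8 km/h = 36.6091 kt.
Difference: 53.5000 − 36.6091 = 16.89 kt.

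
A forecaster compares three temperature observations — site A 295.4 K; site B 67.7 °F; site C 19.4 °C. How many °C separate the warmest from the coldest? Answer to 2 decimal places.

2.85 °C

site A: 295.4 K = 22.250 °C.
site B: 67.7 °F = 19.833 °C.
Spread: 22.250 − 19.400 = 2.850 °C.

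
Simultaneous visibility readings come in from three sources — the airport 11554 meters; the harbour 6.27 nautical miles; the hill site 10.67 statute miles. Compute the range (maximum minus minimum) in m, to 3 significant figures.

the harbour: 6.27 nmi = 11612.04 m.
the hill site: 10.67 SM = 17171.70 m.
Spread: 17171.70 − 11554.00 = 5620 m.

5620 m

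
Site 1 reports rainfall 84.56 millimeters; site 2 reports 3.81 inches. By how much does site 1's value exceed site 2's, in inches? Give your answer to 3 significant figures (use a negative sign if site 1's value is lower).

site 1: 84.56 mm = 3.32913 in.
Difference: 3.32913 − 3.81000 = -0.481 in.

-0.481 in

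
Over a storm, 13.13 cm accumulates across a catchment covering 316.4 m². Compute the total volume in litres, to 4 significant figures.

41540 litres

Depth: 13.13 cm × 10 = 131.3 mm.
1 mm over 1 m² is 1 L, so volume = 131.3 × 316.4 = 41543.32 L ≈ 41540 L.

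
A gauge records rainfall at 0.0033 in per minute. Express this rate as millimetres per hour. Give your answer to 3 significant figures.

5.03 mm/hour

0.0033 in/minute × 25.4 mm/in × 60 minute/hour = 5.03 mm/hour.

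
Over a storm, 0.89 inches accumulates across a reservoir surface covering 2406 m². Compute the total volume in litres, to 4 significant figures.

54390 litres

Depth: 0.89 in × 25.4 = 22.606 mm.
1 mm over 1 m² is 1 L, so volume = 22.606 × 2406 = 54390.036 L ≈ 54390 L.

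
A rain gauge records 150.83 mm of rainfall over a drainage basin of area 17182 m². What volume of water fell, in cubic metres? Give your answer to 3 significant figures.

2590 cubic metres

1 mm over 1 m² is 1 L, so volume = 150.83 × 17182 = 2591561.1 L = 2590 m³.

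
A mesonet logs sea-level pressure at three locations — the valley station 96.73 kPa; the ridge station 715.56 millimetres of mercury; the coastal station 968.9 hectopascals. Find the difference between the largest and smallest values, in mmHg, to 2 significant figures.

the valley station: 96.73 kPa = 725.53 mmHg.
the coastal station: 968.9 hPa = 726.73 mmHg.
Spread: 726.73 − 715.56 = 11 mmHg.

11 mmHg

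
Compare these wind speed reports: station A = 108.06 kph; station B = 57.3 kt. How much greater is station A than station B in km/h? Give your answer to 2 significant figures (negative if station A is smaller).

1.9 km/h

station B: 57.3 kt = 106.120 km/h.
Difference: 108.060 − 106.120 = 1.9 km/h.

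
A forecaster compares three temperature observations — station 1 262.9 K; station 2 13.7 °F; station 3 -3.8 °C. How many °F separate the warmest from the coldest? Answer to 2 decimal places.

11.61 °F

station 1: 262.9 K = -10.250 °C.
station 2: 13.7 °F = -10.167 °C.
Spread: (-3.800) − (-10.250) = 6.450 °C = 11.61 °F.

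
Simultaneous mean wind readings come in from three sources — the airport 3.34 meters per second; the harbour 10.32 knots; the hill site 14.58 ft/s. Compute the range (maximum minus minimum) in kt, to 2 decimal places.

the airport: 3.34 m/s = 6.4924 kt.
the hill site: 14.58 ft/s = 8.6384 kt.
Spread: 10.3200 − 6.4924 = 3.83 kt.

3.83 kt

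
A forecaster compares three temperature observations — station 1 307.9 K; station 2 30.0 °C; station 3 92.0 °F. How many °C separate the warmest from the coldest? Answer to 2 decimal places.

station 1: 307.9 K = 34.750 °C.
station 3: 92.0 °F = 33.333 °C.
Spread: 34.750 − 30.000 = 4.750 °C.

4.75 °C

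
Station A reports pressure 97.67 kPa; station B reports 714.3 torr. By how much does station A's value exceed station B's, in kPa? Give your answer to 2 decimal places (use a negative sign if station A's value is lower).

2.44 kPa

station B: 714.3 mmHg = 95.2322 kPa.
Difference: 97.6700 − 95.2322 = 2.44 kPa.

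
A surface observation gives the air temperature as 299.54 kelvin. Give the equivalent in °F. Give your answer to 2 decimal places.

First to °C: 26.39 °C.
Then to °F: 79.50 °F.

79.50 °F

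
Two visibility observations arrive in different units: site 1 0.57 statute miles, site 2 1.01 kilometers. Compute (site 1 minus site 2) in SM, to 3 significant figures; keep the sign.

site 2: 1.01 km = 0.627585 SM.
Difference: 0.570000 − 0.627585 = -0.0576 SM.

-0.0576 SM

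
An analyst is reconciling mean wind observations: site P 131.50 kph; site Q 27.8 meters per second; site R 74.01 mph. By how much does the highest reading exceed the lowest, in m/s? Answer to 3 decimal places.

site P: 131.50 km/h = 36.52778 m/s.
site R: 74.01 mph = 33.08543 m/s.
Spread: 36.52778 − 27.80000 = 8.728 m/s.

8.728 m/s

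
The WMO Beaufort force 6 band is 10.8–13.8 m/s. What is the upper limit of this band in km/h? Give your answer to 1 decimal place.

10.8–13.8 m/s × 3.6 = 38.9–49.7 km/h.

49.7 km/h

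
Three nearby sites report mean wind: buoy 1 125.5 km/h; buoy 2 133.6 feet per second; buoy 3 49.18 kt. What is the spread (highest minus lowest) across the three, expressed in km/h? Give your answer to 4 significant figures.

buoy 2: 133.6 ft/s = 146.5966 km/h.
buoy 3: 49.18 kt = 91.0814 km/h.
Spread: 146.5966 − 91.0814 = 55.52 km/h.

55.52 km/h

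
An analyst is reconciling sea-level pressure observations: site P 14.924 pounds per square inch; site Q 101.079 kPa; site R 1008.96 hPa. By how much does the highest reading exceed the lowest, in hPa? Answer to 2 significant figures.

site P: 14.924 psi = 1028.97 hPa.
site Q: 101.079 kPa = 1010.79 hPa.
Spread: 1028.97 − 1008.96 = 20 hPa.

20 hPa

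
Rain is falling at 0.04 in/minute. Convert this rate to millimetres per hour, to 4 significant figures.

60.96 mm/hour

0.04 in/minute × 25.4 mm/in × 60 minute/hour = 60.96 mm/hour.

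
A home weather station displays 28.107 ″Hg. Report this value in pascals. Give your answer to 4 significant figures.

1 inHg = 3386.39 Pa, so 28.107 × 3386.39 = 95180 Pa.

95180 Pa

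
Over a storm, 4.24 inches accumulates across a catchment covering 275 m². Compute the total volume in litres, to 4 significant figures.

Depth: 4.24 in × 25.4 = 107.696 mm.
1 mm over 1 m² is 1 L, so volume = 107.696 × 275 = 29616.4 L ≈ 29620 L.

29620 litres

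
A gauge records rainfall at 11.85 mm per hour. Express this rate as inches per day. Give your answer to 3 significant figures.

11.2 in/day

11.85 mm/hour × 0.0393701 in/mm × 24 hour/day = 11.2 in/day.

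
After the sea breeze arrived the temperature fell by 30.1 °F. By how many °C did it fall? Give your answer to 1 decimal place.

A change of 1 °C equals a change of 1.8 °F: Δ°C = 30.1 × 0.5556 = 16.7 °C.

16.7 °C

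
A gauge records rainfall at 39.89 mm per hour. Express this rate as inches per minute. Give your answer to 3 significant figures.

0.0262 in/minute

39.89 mm/hour × 0.0393701 in/mm × 0.0166667 hour/minute = 0.0262 in/minute.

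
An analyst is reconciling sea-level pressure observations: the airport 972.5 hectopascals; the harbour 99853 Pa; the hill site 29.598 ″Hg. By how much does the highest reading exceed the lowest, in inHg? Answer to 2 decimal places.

the airport: 972.5 hPa = 28.7179 inHg.
the harbour: 99853 Pa = 29.4866 inHg.
Spread: 29.5980 − 28.7179 = 0.88 inHg.

0.88 inHg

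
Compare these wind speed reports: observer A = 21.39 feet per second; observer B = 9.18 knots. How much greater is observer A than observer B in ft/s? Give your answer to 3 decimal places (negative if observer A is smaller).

observer B: 9.18 kt = 15.49409 ft/s.
Difference: 21.39000 − 15.49409 = 5.896 ft/s.

5.896 ft/s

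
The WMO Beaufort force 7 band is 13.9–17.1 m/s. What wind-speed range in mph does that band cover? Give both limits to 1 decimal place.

31.1 to 38.3 mph

13.9–17.1 m/s × 2.237 = 31.1–38.3 mph.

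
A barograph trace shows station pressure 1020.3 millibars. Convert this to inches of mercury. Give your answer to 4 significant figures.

1 mb = 0.02953 inHg, so 1020.3 × 0.02953 = 30.13 inHg.

30.13 inHg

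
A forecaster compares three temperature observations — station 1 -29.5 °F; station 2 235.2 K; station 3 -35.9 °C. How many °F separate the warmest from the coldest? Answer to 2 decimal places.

6.81 °F

station 1: -29.5 °F = -34.167 °C.
station 2: 235.2 K = -37.950 °C.
Spread: (-34.167) − (-37.950) = 3.783 °C = 6.81 °F.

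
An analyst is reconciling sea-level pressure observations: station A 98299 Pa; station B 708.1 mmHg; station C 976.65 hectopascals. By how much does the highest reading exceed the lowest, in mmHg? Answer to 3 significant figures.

station A: 98299 Pa = 737.303 mmHg.
station C: 976.65 hPa = 732.548 mmHg.
Spread: 737.303 − 708.100 = 29.2 mmHg.

29.2 mmHg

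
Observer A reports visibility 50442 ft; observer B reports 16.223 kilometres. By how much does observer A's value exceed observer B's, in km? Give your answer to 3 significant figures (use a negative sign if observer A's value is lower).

-0.848 km

observer A: 50442 ft = 15.37472 km.
Difference: 15.37472 − 16.22300 = -0.848 km.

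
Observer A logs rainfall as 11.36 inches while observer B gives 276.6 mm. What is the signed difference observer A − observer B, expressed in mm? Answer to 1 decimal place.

11.9 mm

observer A: 11.36 in = 288.544 mm.
Difference: 288.544 − 276.600 = 11.9 mm.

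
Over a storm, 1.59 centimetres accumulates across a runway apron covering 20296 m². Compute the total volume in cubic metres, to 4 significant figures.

Depth: 1.59 cm × 10 = 15.9 mm.
1 mm over 1 m² is 1 L, so volume = 15.9 × 20296 = 322706.4 L = 322.7 m³.

322.7 cubic metres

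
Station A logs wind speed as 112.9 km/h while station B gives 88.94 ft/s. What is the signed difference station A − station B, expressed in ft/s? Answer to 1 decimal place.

station A: 112.9 km/h = 102.891 ft/s.
Difference: 102.891 − 88.940 = 14.0 ft/s.

14.0 ft/s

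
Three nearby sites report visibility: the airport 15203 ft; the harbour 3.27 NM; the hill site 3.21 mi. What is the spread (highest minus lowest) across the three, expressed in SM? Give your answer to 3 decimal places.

the airport: 15203 ft = 2.87936 SM.
the harbour: 3.27 nmi = 3.76305 SM.
Spread: 3.76305 − 2.87936 = 0.884 SM.

0.884 SM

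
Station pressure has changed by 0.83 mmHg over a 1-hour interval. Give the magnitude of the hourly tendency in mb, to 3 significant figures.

0.83 mmHg / 1 h × 1.33322 mb/mmHg = 1.11 mb/h.

1.11 mb per hour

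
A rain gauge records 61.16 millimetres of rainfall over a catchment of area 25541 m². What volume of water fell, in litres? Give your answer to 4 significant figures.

1562000 litres

1 mm over 1 m² is 1 L, so volume = 61.16 × 25541 = 1562087.6 L ≈ 1562000 L.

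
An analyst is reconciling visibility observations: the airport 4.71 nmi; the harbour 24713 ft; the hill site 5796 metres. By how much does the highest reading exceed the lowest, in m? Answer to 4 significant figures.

the airport: 4.71 nmi = 8722.92 m.
the harbour: 24713 ft = 7532.52 m.
Spread: 8722.92 − 5796.00 = 2927 m.

2927 m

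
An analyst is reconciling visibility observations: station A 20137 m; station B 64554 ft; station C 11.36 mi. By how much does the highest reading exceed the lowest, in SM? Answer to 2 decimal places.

station A: 20137 m = 12.5126 SM.
station B: 64554 ft = 12.2261 SM.
Spread: 12.5126 − 11.3600 = 1.15 SM.

1.15 SM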